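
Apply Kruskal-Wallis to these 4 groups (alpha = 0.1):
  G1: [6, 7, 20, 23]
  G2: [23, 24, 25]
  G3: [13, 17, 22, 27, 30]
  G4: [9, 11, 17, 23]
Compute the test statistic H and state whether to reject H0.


Step 1: Combine all N = 16 observations and assign midranks.
sorted (value, group, rank): (6,G1,1), (7,G1,2), (9,G4,3), (11,G4,4), (13,G3,5), (17,G3,6.5), (17,G4,6.5), (20,G1,8), (22,G3,9), (23,G1,11), (23,G2,11), (23,G4,11), (24,G2,13), (25,G2,14), (27,G3,15), (30,G3,16)
Step 2: Sum ranks within each group.
R_1 = 22 (n_1 = 4)
R_2 = 38 (n_2 = 3)
R_3 = 51.5 (n_3 = 5)
R_4 = 24.5 (n_4 = 4)
Step 3: H = 12/(N(N+1)) * sum(R_i^2/n_i) - 3(N+1)
     = 12/(16*17) * (22^2/4 + 38^2/3 + 51.5^2/5 + 24.5^2/4) - 3*17
     = 0.044118 * 1282.85 - 51
     = 5.596140.
Step 4: Ties present; correction factor C = 1 - 30/(16^3 - 16) = 0.992647. Corrected H = 5.596140 / 0.992647 = 5.637593.
Step 5: Under H0, H ~ chi^2(3); p-value = 0.130637.
Step 6: alpha = 0.1. fail to reject H0.

H = 5.6376, df = 3, p = 0.130637, fail to reject H0.


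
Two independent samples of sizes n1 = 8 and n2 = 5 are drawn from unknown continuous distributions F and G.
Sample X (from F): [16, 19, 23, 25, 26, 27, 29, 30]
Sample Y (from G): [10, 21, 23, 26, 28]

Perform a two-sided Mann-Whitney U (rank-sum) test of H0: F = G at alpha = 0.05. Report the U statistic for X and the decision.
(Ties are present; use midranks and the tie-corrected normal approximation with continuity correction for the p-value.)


Step 1: Combine and sort all 13 observations; assign midranks.
sorted (value, group): (10,Y), (16,X), (19,X), (21,Y), (23,X), (23,Y), (25,X), (26,X), (26,Y), (27,X), (28,Y), (29,X), (30,X)
ranks: 10->1, 16->2, 19->3, 21->4, 23->5.5, 23->5.5, 25->7, 26->8.5, 26->8.5, 27->10, 28->11, 29->12, 30->13
Step 2: Rank sum for X: R1 = 2 + 3 + 5.5 + 7 + 8.5 + 10 + 12 + 13 = 61.
Step 3: U_X = R1 - n1(n1+1)/2 = 61 - 8*9/2 = 61 - 36 = 25.
       U_Y = n1*n2 - U_X = 40 - 25 = 15.
Step 4: Ties are present, so use the tie-corrected normal approximation (with continuity correction) for the p-value.
Step 5: p-value = 0.508901; compare to alpha = 0.05. fail to reject H0.

U_X = 25, p = 0.508901, fail to reject H0 at alpha = 0.05.


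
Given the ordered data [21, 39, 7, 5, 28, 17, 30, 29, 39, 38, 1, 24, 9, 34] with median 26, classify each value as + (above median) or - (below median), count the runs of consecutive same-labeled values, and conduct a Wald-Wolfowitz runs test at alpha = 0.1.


Step 1: Compute median = 26; label A = above, B = below.
Labels in order: BABBABAAAABBBA  (n_A = 7, n_B = 7)
Step 2: Count runs R = 8.
Step 3: Under H0 (random ordering), E[R] = 2*n_A*n_B/(n_A+n_B) + 1 = 2*7*7/14 + 1 = 8.0000.
        Var[R] = 2*n_A*n_B*(2*n_A*n_B - n_A - n_B) / ((n_A+n_B)^2 * (n_A+n_B-1)) = 8232/2548 = 3.2308.
        SD[R] = 1.7974.
Step 4: R = E[R], so z = 0 with no continuity correction.
Step 5: Two-sided p-value via normal approximation = 2*(1 - Phi(|z|)) = 1.000000.
Step 6: alpha = 0.1. fail to reject H0.

R = 8, z = 0.0000, p = 1.000000, fail to reject H0.


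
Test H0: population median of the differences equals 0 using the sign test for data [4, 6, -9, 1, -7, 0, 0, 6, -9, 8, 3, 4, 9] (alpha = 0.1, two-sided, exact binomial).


Step 1: Discard zero differences. Original n = 13; n_eff = number of nonzero differences = 11.
Nonzero differences (with sign): +4, +6, -9, +1, -7, +6, -9, +8, +3, +4, +9
Step 2: Count signs: positive = 8, negative = 3.
Step 3: Under H0: P(positive) = 0.5, so the number of positives S ~ Bin(11, 0.5).
Step 4: Two-sided exact p-value = sum of Bin(11,0.5) probabilities at or below the observed probability = 0.226562.
Step 5: alpha = 0.1. fail to reject H0.

n_eff = 11, pos = 8, neg = 3, p = 0.226562, fail to reject H0.


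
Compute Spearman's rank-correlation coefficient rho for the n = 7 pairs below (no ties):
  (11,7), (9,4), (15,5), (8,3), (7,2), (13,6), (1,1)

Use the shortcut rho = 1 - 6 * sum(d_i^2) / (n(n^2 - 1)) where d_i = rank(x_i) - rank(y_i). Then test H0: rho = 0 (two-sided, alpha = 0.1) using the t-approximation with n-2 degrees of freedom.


Step 1: Rank x and y separately (midranks; no ties here).
rank(x): 11->5, 9->4, 15->7, 8->3, 7->2, 13->6, 1->1
rank(y): 7->7, 4->4, 5->5, 3->3, 2->2, 6->6, 1->1
Step 2: d_i = R_x(i) - R_y(i); compute d_i^2.
  (5-7)^2=4, (4-4)^2=0, (7-5)^2=4, (3-3)^2=0, (2-2)^2=0, (6-6)^2=0, (1-1)^2=0
sum(d^2) = 8.
Step 3: rho = 1 - 6*8 / (7*(7^2 - 1)) = 1 - 48/336 = 0.857143.
Step 4: Under H0, t = rho * sqrt((n-2)/(1-rho^2)) = 3.7210 ~ t(5).
Step 5: Two-sided p-value from the t-distribution with 5 df = 0.013697.
Step 6: alpha = 0.1. reject H0.

rho = 0.8571, p = 0.013697, reject H0 at alpha = 0.1.


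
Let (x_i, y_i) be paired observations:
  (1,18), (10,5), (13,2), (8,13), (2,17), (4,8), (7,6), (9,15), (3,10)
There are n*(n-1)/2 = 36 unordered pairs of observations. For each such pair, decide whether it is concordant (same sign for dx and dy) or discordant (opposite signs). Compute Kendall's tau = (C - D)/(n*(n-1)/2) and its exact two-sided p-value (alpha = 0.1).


Step 1: Enumerate the 36 unordered pairs (i,j) with i<j and classify each by sign(x_j-x_i) * sign(y_j-y_i).
  (1,2):dx=+9,dy=-13->D; (1,3):dx=+12,dy=-16->D; (1,4):dx=+7,dy=-5->D; (1,5):dx=+1,dy=-1->D
  (1,6):dx=+3,dy=-10->D; (1,7):dx=+6,dy=-12->D; (1,8):dx=+8,dy=-3->D; (1,9):dx=+2,dy=-8->D
  (2,3):dx=+3,dy=-3->D; (2,4):dx=-2,dy=+8->D; (2,5):dx=-8,dy=+12->D; (2,6):dx=-6,dy=+3->D
  (2,7):dx=-3,dy=+1->D; (2,8):dx=-1,dy=+10->D; (2,9):dx=-7,dy=+5->D; (3,4):dx=-5,dy=+11->D
  (3,5):dx=-11,dy=+15->D; (3,6):dx=-9,dy=+6->D; (3,7):dx=-6,dy=+4->D; (3,8):dx=-4,dy=+13->D
  (3,9):dx=-10,dy=+8->D; (4,5):dx=-6,dy=+4->D; (4,6):dx=-4,dy=-5->C; (4,7):dx=-1,dy=-7->C
  (4,8):dx=+1,dy=+2->C; (4,9):dx=-5,dy=-3->C; (5,6):dx=+2,dy=-9->D; (5,7):dx=+5,dy=-11->D
  (5,8):dx=+7,dy=-2->D; (5,9):dx=+1,dy=-7->D; (6,7):dx=+3,dy=-2->D; (6,8):dx=+5,dy=+7->C
  (6,9):dx=-1,dy=+2->D; (7,8):dx=+2,dy=+9->C; (7,9):dx=-4,dy=+4->D; (8,9):dx=-6,dy=-5->C
Step 2: C = 7, D = 29, total pairs = 36.
Step 3: tau = (C - D)/(n(n-1)/2) = (7 - 29)/36 = -0.611111.
Step 4: Exact two-sided p-value (enumerate n! = 362880 permutations of y under H0): p = 0.024741.
Step 5: alpha = 0.1. reject H0.

tau_b = -0.6111 (C=7, D=29), p = 0.024741, reject H0.


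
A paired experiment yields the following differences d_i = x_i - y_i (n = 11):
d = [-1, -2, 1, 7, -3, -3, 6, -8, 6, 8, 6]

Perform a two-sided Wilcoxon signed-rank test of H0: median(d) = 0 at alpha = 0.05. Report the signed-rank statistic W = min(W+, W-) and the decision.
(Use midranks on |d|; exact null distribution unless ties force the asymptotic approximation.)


Step 1: Drop any zero differences (none here) and take |d_i|.
|d| = [1, 2, 1, 7, 3, 3, 6, 8, 6, 8, 6]
Step 2: Midrank |d_i| (ties get averaged ranks).
ranks: |1|->1.5, |2|->3, |1|->1.5, |7|->9, |3|->4.5, |3|->4.5, |6|->7, |8|->10.5, |6|->7, |8|->10.5, |6|->7
Step 3: Attach original signs; sum ranks with positive sign and with negative sign.
W+ = 1.5 + 9 + 7 + 7 + 10.5 + 7 = 42
W- = 1.5 + 3 + 4.5 + 4.5 + 10.5 = 24
(Check: W+ + W- = 66 should equal n(n+1)/2 = 66.)
Step 4: Test statistic W = min(W+, W-) = 24.
Step 5: Ties in |d|, so use the tie-corrected normal approximation.
        E[W] = n(n+1)/4 = 11*12/4 = 33.
        Tie groups: |d|=1 (t=2), |d|=3 (t=2), |d|=6 (t=3), |d|=8 (t=2); sum(t^3 - t) = 42.
        Var[W] = n(n+1)(2n+1)/24 - sum(t^3-t)/48 = 3036/24 - 42/48 = 125.625.
        z = (W - E[W]) / sqrt(Var[W]) = (24 - 33) / 11.2083 = -0.8030.
        Two-sided p = 2*Phi(z) = 0.421987.
Step 6: alpha = 0.05. fail to reject H0.

W+ = 42, W- = 24, W = min = 24, p = 0.421987, fail to reject H0.


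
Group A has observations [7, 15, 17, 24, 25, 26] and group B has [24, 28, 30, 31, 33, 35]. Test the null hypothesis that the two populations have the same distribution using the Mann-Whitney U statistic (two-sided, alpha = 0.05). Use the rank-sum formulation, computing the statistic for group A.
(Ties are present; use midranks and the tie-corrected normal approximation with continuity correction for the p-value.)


Step 1: Combine and sort all 12 observations; assign midranks.
sorted (value, group): (7,X), (15,X), (17,X), (24,X), (24,Y), (25,X), (26,X), (28,Y), (30,Y), (31,Y), (33,Y), (35,Y)
ranks: 7->1, 15->2, 17->3, 24->4.5, 24->4.5, 25->6, 26->7, 28->8, 30->9, 31->10, 33->11, 35->12
Step 2: Rank sum for X: R1 = 1 + 2 + 3 + 4.5 + 6 + 7 = 23.5.
Step 3: U_X = R1 - n1(n1+1)/2 = 23.5 - 6*7/2 = 23.5 - 21 = 2.5.
       U_Y = n1*n2 - U_X = 36 - 2.5 = 33.5.
Step 4: Ties are present, so use the tie-corrected normal approximation (with continuity correction) for the p-value.
Step 5: p-value = 0.016122; compare to alpha = 0.05. reject H0.

U_X = 2.5, p = 0.016122, reject H0 at alpha = 0.05.


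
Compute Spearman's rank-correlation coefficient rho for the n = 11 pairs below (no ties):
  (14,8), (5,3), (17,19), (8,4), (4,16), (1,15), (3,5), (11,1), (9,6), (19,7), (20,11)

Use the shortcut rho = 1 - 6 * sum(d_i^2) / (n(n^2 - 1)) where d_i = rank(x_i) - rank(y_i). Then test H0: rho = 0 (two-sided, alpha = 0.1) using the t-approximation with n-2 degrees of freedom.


Step 1: Rank x and y separately (midranks; no ties here).
rank(x): 14->8, 5->4, 17->9, 8->5, 4->3, 1->1, 3->2, 11->7, 9->6, 19->10, 20->11
rank(y): 8->7, 3->2, 19->11, 4->3, 16->10, 15->9, 5->4, 1->1, 6->5, 7->6, 11->8
Step 2: d_i = R_x(i) - R_y(i); compute d_i^2.
  (8-7)^2=1, (4-2)^2=4, (9-11)^2=4, (5-3)^2=4, (3-10)^2=49, (1-9)^2=64, (2-4)^2=4, (7-1)^2=36, (6-5)^2=1, (10-6)^2=16, (11-8)^2=9
sum(d^2) = 192.
Step 3: rho = 1 - 6*192 / (11*(11^2 - 1)) = 1 - 1152/1320 = 0.127273.
Step 4: Under H0, t = rho * sqrt((n-2)/(1-rho^2)) = 0.3849 ~ t(9).
Step 5: Two-sided p-value from the t-distribution with 9 df = 0.709215.
Step 6: alpha = 0.1. fail to reject H0.

rho = 0.1273, p = 0.709215, fail to reject H0 at alpha = 0.1.


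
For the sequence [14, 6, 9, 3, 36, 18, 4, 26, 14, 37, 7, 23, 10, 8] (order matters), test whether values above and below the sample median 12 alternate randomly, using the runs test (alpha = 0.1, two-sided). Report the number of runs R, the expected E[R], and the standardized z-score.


Step 1: Compute median = 12; label A = above, B = below.
Labels in order: ABBBAABAAABABB  (n_A = 7, n_B = 7)
Step 2: Count runs R = 8.
Step 3: Under H0 (random ordering), E[R] = 2*n_A*n_B/(n_A+n_B) + 1 = 2*7*7/14 + 1 = 8.0000.
        Var[R] = 2*n_A*n_B*(2*n_A*n_B - n_A - n_B) / ((n_A+n_B)^2 * (n_A+n_B-1)) = 8232/2548 = 3.2308.
        SD[R] = 1.7974.
Step 4: R = E[R], so z = 0 with no continuity correction.
Step 5: Two-sided p-value via normal approximation = 2*(1 - Phi(|z|)) = 1.000000.
Step 6: alpha = 0.1. fail to reject H0.

R = 8, z = 0.0000, p = 1.000000, fail to reject H0.


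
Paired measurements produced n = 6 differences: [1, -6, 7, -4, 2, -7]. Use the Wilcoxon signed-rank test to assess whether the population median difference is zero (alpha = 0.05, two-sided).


Step 1: Drop any zero differences (none here) and take |d_i|.
|d| = [1, 6, 7, 4, 2, 7]
Step 2: Midrank |d_i| (ties get averaged ranks).
ranks: |1|->1, |6|->4, |7|->5.5, |4|->3, |2|->2, |7|->5.5
Step 3: Attach original signs; sum ranks with positive sign and with negative sign.
W+ = 1 + 5.5 + 2 = 8.5
W- = 4 + 3 + 5.5 = 12.5
(Check: W+ + W- = 21 should equal n(n+1)/2 = 21.)
Step 4: Test statistic W = min(W+, W-) = 8.5.
Step 5: Ties in |d|, so use the tie-corrected normal approximation.
        E[W] = n(n+1)/4 = 6*7/4 = 10.5.
        Tie groups: |d|=7 (t=2); sum(t^3 - t) = 6.
        Var[W] = n(n+1)(2n+1)/24 - sum(t^3-t)/48 = 546/24 - 6/48 = 22.625.
        z = (W - E[W]) / sqrt(Var[W]) = (8.5 - 10.5) / 4.7566 = -0.4205.
        Two-sided p = 2*Phi(z) = 0.674142.
Step 6: alpha = 0.05. fail to reject H0.

W+ = 8.5, W- = 12.5, W = min = 8.5, p = 0.674142, fail to reject H0.


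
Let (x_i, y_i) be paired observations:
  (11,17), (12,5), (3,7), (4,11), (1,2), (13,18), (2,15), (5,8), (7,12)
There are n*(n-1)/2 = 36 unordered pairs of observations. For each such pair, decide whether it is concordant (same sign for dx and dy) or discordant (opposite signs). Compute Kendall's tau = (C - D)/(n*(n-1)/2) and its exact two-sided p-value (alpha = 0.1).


Step 1: Enumerate the 36 unordered pairs (i,j) with i<j and classify each by sign(x_j-x_i) * sign(y_j-y_i).
  (1,2):dx=+1,dy=-12->D; (1,3):dx=-8,dy=-10->C; (1,4):dx=-7,dy=-6->C; (1,5):dx=-10,dy=-15->C
  (1,6):dx=+2,dy=+1->C; (1,7):dx=-9,dy=-2->C; (1,8):dx=-6,dy=-9->C; (1,9):dx=-4,dy=-5->C
  (2,3):dx=-9,dy=+2->D; (2,4):dx=-8,dy=+6->D; (2,5):dx=-11,dy=-3->C; (2,6):dx=+1,dy=+13->C
  (2,7):dx=-10,dy=+10->D; (2,8):dx=-7,dy=+3->D; (2,9):dx=-5,dy=+7->D; (3,4):dx=+1,dy=+4->C
  (3,5):dx=-2,dy=-5->C; (3,6):dx=+10,dy=+11->C; (3,7):dx=-1,dy=+8->D; (3,8):dx=+2,dy=+1->C
  (3,9):dx=+4,dy=+5->C; (4,5):dx=-3,dy=-9->C; (4,6):dx=+9,dy=+7->C; (4,7):dx=-2,dy=+4->D
  (4,8):dx=+1,dy=-3->D; (4,9):dx=+3,dy=+1->C; (5,6):dx=+12,dy=+16->C; (5,7):dx=+1,dy=+13->C
  (5,8):dx=+4,dy=+6->C; (5,9):dx=+6,dy=+10->C; (6,7):dx=-11,dy=-3->C; (6,8):dx=-8,dy=-10->C
  (6,9):dx=-6,dy=-6->C; (7,8):dx=+3,dy=-7->D; (7,9):dx=+5,dy=-3->D; (8,9):dx=+2,dy=+4->C
Step 2: C = 25, D = 11, total pairs = 36.
Step 3: tau = (C - D)/(n(n-1)/2) = (25 - 11)/36 = 0.388889.
Step 4: Exact two-sided p-value (enumerate n! = 362880 permutations of y under H0): p = 0.180181.
Step 5: alpha = 0.1. fail to reject H0.

tau_b = 0.3889 (C=25, D=11), p = 0.180181, fail to reject H0.


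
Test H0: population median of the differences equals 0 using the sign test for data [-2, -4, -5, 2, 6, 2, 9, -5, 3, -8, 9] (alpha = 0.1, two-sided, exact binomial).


Step 1: Discard zero differences. Original n = 11; n_eff = number of nonzero differences = 11.
Nonzero differences (with sign): -2, -4, -5, +2, +6, +2, +9, -5, +3, -8, +9
Step 2: Count signs: positive = 6, negative = 5.
Step 3: Under H0: P(positive) = 0.5, so the number of positives S ~ Bin(11, 0.5).
Step 4: Two-sided exact p-value = sum of Bin(11,0.5) probabilities at or below the observed probability = 1.000000.
Step 5: alpha = 0.1. fail to reject H0.

n_eff = 11, pos = 6, neg = 5, p = 1.000000, fail to reject H0.


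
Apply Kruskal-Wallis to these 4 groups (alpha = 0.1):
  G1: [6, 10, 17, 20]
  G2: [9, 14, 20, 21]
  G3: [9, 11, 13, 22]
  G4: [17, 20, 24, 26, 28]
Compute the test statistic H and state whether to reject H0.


Step 1: Combine all N = 17 observations and assign midranks.
sorted (value, group, rank): (6,G1,1), (9,G2,2.5), (9,G3,2.5), (10,G1,4), (11,G3,5), (13,G3,6), (14,G2,7), (17,G1,8.5), (17,G4,8.5), (20,G1,11), (20,G2,11), (20,G4,11), (21,G2,13), (22,G3,14), (24,G4,15), (26,G4,16), (28,G4,17)
Step 2: Sum ranks within each group.
R_1 = 24.5 (n_1 = 4)
R_2 = 33.5 (n_2 = 4)
R_3 = 27.5 (n_3 = 4)
R_4 = 67.5 (n_4 = 5)
Step 3: H = 12/(N(N+1)) * sum(R_i^2/n_i) - 3(N+1)
     = 12/(17*18) * (24.5^2/4 + 33.5^2/4 + 27.5^2/4 + 67.5^2/5) - 3*18
     = 0.039216 * 1530.94 - 54
     = 6.036765.
Step 4: Ties present; correction factor C = 1 - 36/(17^3 - 17) = 0.992647. Corrected H = 6.036765 / 0.992647 = 6.081481.
Step 5: Under H0, H ~ chi^2(3); p-value = 0.107713.
Step 6: alpha = 0.1. fail to reject H0.

H = 6.0815, df = 3, p = 0.107713, fail to reject H0.


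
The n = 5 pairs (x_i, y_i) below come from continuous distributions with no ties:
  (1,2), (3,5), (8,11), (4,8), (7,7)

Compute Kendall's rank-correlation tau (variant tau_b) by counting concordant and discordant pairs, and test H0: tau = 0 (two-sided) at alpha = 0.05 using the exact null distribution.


Step 1: Enumerate the 10 unordered pairs (i,j) with i<j and classify each by sign(x_j-x_i) * sign(y_j-y_i).
  (1,2):dx=+2,dy=+3->C; (1,3):dx=+7,dy=+9->C; (1,4):dx=+3,dy=+6->C; (1,5):dx=+6,dy=+5->C
  (2,3):dx=+5,dy=+6->C; (2,4):dx=+1,dy=+3->C; (2,5):dx=+4,dy=+2->C; (3,4):dx=-4,dy=-3->C
  (3,5):dx=-1,dy=-4->C; (4,5):dx=+3,dy=-1->D
Step 2: C = 9, D = 1, total pairs = 10.
Step 3: tau = (C - D)/(n(n-1)/2) = (9 - 1)/10 = 0.800000.
Step 4: Exact two-sided p-value (enumerate n! = 120 permutations of y under H0): p = 0.083333.
Step 5: alpha = 0.05. fail to reject H0.

tau_b = 0.8000 (C=9, D=1), p = 0.083333, fail to reject H0.


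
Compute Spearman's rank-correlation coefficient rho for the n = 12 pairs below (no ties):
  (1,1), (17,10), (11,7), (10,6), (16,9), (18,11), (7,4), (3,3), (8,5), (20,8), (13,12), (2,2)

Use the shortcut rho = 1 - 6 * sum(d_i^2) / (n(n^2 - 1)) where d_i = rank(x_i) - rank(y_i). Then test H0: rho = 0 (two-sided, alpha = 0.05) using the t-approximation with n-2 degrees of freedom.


Step 1: Rank x and y separately (midranks; no ties here).
rank(x): 1->1, 17->10, 11->7, 10->6, 16->9, 18->11, 7->4, 3->3, 8->5, 20->12, 13->8, 2->2
rank(y): 1->1, 10->10, 7->7, 6->6, 9->9, 11->11, 4->4, 3->3, 5->5, 8->8, 12->12, 2->2
Step 2: d_i = R_x(i) - R_y(i); compute d_i^2.
  (1-1)^2=0, (10-10)^2=0, (7-7)^2=0, (6-6)^2=0, (9-9)^2=0, (11-11)^2=0, (4-4)^2=0, (3-3)^2=0, (5-5)^2=0, (12-8)^2=16, (8-12)^2=16, (2-2)^2=0
sum(d^2) = 32.
Step 3: rho = 1 - 6*32 / (12*(12^2 - 1)) = 1 - 192/1716 = 0.888112.
Step 4: Under H0, t = rho * sqrt((n-2)/(1-rho^2)) = 6.1103 ~ t(10).
Step 5: Two-sided p-value from the t-distribution with 10 df = 0.000114.
Step 6: alpha = 0.05. reject H0.

rho = 0.8881, p = 0.000114, reject H0 at alpha = 0.05.


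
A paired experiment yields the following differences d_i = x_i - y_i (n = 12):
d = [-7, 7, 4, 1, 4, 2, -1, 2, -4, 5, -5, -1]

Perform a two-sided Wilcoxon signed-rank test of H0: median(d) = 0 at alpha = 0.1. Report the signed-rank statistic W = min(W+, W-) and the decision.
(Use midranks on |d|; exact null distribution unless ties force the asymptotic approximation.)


Step 1: Drop any zero differences (none here) and take |d_i|.
|d| = [7, 7, 4, 1, 4, 2, 1, 2, 4, 5, 5, 1]
Step 2: Midrank |d_i| (ties get averaged ranks).
ranks: |7|->11.5, |7|->11.5, |4|->7, |1|->2, |4|->7, |2|->4.5, |1|->2, |2|->4.5, |4|->7, |5|->9.5, |5|->9.5, |1|->2
Step 3: Attach original signs; sum ranks with positive sign and with negative sign.
W+ = 11.5 + 7 + 2 + 7 + 4.5 + 4.5 + 9.5 = 46
W- = 11.5 + 2 + 7 + 9.5 + 2 = 32
(Check: W+ + W- = 78 should equal n(n+1)/2 = 78.)
Step 4: Test statistic W = min(W+, W-) = 32.
Step 5: Ties in |d|, so use the tie-corrected normal approximation.
        E[W] = n(n+1)/4 = 12*13/4 = 39.
        Tie groups: |d|=1 (t=3), |d|=2 (t=2), |d|=4 (t=3), |d|=5 (t=2), |d|=7 (t=2); sum(t^3 - t) = 66.
        Var[W] = n(n+1)(2n+1)/24 - sum(t^3-t)/48 = 3900/24 - 66/48 = 161.125.
        z = (W - E[W]) / sqrt(Var[W]) = (32 - 39) / 12.6935 = -0.5515.
        Two-sided p = 2*Phi(z) = 0.581316.
Step 6: alpha = 0.1. fail to reject H0.

W+ = 46, W- = 32, W = min = 32, p = 0.581316, fail to reject H0.


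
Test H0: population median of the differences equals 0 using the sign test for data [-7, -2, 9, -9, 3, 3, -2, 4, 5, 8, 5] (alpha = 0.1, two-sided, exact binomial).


Step 1: Discard zero differences. Original n = 11; n_eff = number of nonzero differences = 11.
Nonzero differences (with sign): -7, -2, +9, -9, +3, +3, -2, +4, +5, +8, +5
Step 2: Count signs: positive = 7, negative = 4.
Step 3: Under H0: P(positive) = 0.5, so the number of positives S ~ Bin(11, 0.5).
Step 4: Two-sided exact p-value = sum of Bin(11,0.5) probabilities at or below the observed probability = 0.548828.
Step 5: alpha = 0.1. fail to reject H0.

n_eff = 11, pos = 7, neg = 4, p = 0.548828, fail to reject H0.


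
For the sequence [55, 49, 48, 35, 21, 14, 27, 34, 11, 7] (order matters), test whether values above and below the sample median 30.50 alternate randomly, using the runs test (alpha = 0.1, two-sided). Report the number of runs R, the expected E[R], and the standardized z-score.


Step 1: Compute median = 30.50; label A = above, B = below.
Labels in order: AAAABBBABB  (n_A = 5, n_B = 5)
Step 2: Count runs R = 4.
Step 3: Under H0 (random ordering), E[R] = 2*n_A*n_B/(n_A+n_B) + 1 = 2*5*5/10 + 1 = 6.0000.
        Var[R] = 2*n_A*n_B*(2*n_A*n_B - n_A - n_B) / ((n_A+n_B)^2 * (n_A+n_B-1)) = 2000/900 = 2.2222.
        SD[R] = 1.4907.
Step 4: Continuity-corrected z = (R + 0.5 - E[R]) / SD[R] = (4 + 0.5 - 6.0000) / 1.4907 = -1.0062.
Step 5: Two-sided p-value via normal approximation = 2*(1 - Phi(|z|)) = 0.314305.
Step 6: alpha = 0.1. fail to reject H0.

R = 4, z = -1.0062, p = 0.314305, fail to reject H0.


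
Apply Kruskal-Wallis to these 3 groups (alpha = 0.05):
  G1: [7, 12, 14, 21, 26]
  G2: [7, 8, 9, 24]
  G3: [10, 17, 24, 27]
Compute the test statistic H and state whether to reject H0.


Step 1: Combine all N = 13 observations and assign midranks.
sorted (value, group, rank): (7,G1,1.5), (7,G2,1.5), (8,G2,3), (9,G2,4), (10,G3,5), (12,G1,6), (14,G1,7), (17,G3,8), (21,G1,9), (24,G2,10.5), (24,G3,10.5), (26,G1,12), (27,G3,13)
Step 2: Sum ranks within each group.
R_1 = 35.5 (n_1 = 5)
R_2 = 19 (n_2 = 4)
R_3 = 36.5 (n_3 = 4)
Step 3: H = 12/(N(N+1)) * sum(R_i^2/n_i) - 3(N+1)
     = 12/(13*14) * (35.5^2/5 + 19^2/4 + 36.5^2/4) - 3*14
     = 0.065934 * 675.362 - 42
     = 2.529396.
Step 4: Ties present; correction factor C = 1 - 12/(13^3 - 13) = 0.994505. Corrected H = 2.529396 / 0.994505 = 2.543370.
Step 5: Under H0, H ~ chi^2(2); p-value = 0.280359.
Step 6: alpha = 0.05. fail to reject H0.

H = 2.5434, df = 2, p = 0.280359, fail to reject H0.


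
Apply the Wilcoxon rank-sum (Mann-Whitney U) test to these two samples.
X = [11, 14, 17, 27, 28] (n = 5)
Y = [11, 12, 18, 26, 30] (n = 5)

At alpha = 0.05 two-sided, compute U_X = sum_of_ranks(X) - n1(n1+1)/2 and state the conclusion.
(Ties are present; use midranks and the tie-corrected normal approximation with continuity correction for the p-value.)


Step 1: Combine and sort all 10 observations; assign midranks.
sorted (value, group): (11,X), (11,Y), (12,Y), (14,X), (17,X), (18,Y), (26,Y), (27,X), (28,X), (30,Y)
ranks: 11->1.5, 11->1.5, 12->3, 14->4, 17->5, 18->6, 26->7, 27->8, 28->9, 30->10
Step 2: Rank sum for X: R1 = 1.5 + 4 + 5 + 8 + 9 = 27.5.
Step 3: U_X = R1 - n1(n1+1)/2 = 27.5 - 5*6/2 = 27.5 - 15 = 12.5.
       U_Y = n1*n2 - U_X = 25 - 12.5 = 12.5.
Step 4: Ties are present, so use the tie-corrected normal approximation (with continuity correction) for the p-value.
Step 5: p-value = 1.000000; compare to alpha = 0.05. fail to reject H0.

U_X = 12.5, p = 1.000000, fail to reject H0 at alpha = 0.05.


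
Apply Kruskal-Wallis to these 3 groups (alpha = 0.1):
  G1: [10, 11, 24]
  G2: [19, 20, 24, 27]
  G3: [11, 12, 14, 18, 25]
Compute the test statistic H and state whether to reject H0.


Step 1: Combine all N = 12 observations and assign midranks.
sorted (value, group, rank): (10,G1,1), (11,G1,2.5), (11,G3,2.5), (12,G3,4), (14,G3,5), (18,G3,6), (19,G2,7), (20,G2,8), (24,G1,9.5), (24,G2,9.5), (25,G3,11), (27,G2,12)
Step 2: Sum ranks within each group.
R_1 = 13 (n_1 = 3)
R_2 = 36.5 (n_2 = 4)
R_3 = 28.5 (n_3 = 5)
Step 3: H = 12/(N(N+1)) * sum(R_i^2/n_i) - 3(N+1)
     = 12/(12*13) * (13^2/3 + 36.5^2/4 + 28.5^2/5) - 3*13
     = 0.076923 * 551.846 - 39
     = 3.449679.
Step 4: Ties present; correction factor C = 1 - 12/(12^3 - 12) = 0.993007. Corrected H = 3.449679 / 0.993007 = 3.473973.
Step 5: Under H0, H ~ chi^2(2); p-value = 0.176050.
Step 6: alpha = 0.1. fail to reject H0.

H = 3.4740, df = 2, p = 0.176050, fail to reject H0.


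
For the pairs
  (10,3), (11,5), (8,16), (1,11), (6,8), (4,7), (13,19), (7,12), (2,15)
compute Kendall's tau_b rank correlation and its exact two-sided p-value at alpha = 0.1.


Step 1: Enumerate the 36 unordered pairs (i,j) with i<j and classify each by sign(x_j-x_i) * sign(y_j-y_i).
  (1,2):dx=+1,dy=+2->C; (1,3):dx=-2,dy=+13->D; (1,4):dx=-9,dy=+8->D; (1,5):dx=-4,dy=+5->D
  (1,6):dx=-6,dy=+4->D; (1,7):dx=+3,dy=+16->C; (1,8):dx=-3,dy=+9->D; (1,9):dx=-8,dy=+12->D
  (2,3):dx=-3,dy=+11->D; (2,4):dx=-10,dy=+6->D; (2,5):dx=-5,dy=+3->D; (2,6):dx=-7,dy=+2->D
  (2,7):dx=+2,dy=+14->C; (2,8):dx=-4,dy=+7->D; (2,9):dx=-9,dy=+10->D; (3,4):dx=-7,dy=-5->C
  (3,5):dx=-2,dy=-8->C; (3,6):dx=-4,dy=-9->C; (3,7):dx=+5,dy=+3->C; (3,8):dx=-1,dy=-4->C
  (3,9):dx=-6,dy=-1->C; (4,5):dx=+5,dy=-3->D; (4,6):dx=+3,dy=-4->D; (4,7):dx=+12,dy=+8->C
  (4,8):dx=+6,dy=+1->C; (4,9):dx=+1,dy=+4->C; (5,6):dx=-2,dy=-1->C; (5,7):dx=+7,dy=+11->C
  (5,8):dx=+1,dy=+4->C; (5,9):dx=-4,dy=+7->D; (6,7):dx=+9,dy=+12->C; (6,8):dx=+3,dy=+5->C
  (6,9):dx=-2,dy=+8->D; (7,8):dx=-6,dy=-7->C; (7,9):dx=-11,dy=-4->C; (8,9):dx=-5,dy=+3->D
Step 2: C = 19, D = 17, total pairs = 36.
Step 3: tau = (C - D)/(n(n-1)/2) = (19 - 17)/36 = 0.055556.
Step 4: Exact two-sided p-value (enumerate n! = 362880 permutations of y under H0): p = 0.919455.
Step 5: alpha = 0.1. fail to reject H0.

tau_b = 0.0556 (C=19, D=17), p = 0.919455, fail to reject H0.


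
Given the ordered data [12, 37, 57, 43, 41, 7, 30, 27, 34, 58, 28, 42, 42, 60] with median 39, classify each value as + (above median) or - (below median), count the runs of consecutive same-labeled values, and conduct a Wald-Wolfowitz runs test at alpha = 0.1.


Step 1: Compute median = 39; label A = above, B = below.
Labels in order: BBAAABBBBABAAA  (n_A = 7, n_B = 7)
Step 2: Count runs R = 6.
Step 3: Under H0 (random ordering), E[R] = 2*n_A*n_B/(n_A+n_B) + 1 = 2*7*7/14 + 1 = 8.0000.
        Var[R] = 2*n_A*n_B*(2*n_A*n_B - n_A - n_B) / ((n_A+n_B)^2 * (n_A+n_B-1)) = 8232/2548 = 3.2308.
        SD[R] = 1.7974.
Step 4: Continuity-corrected z = (R + 0.5 - E[R]) / SD[R] = (6 + 0.5 - 8.0000) / 1.7974 = -0.8345.
Step 5: Two-sided p-value via normal approximation = 2*(1 - Phi(|z|)) = 0.403986.
Step 6: alpha = 0.1. fail to reject H0.

R = 6, z = -0.8345, p = 0.403986, fail to reject H0.


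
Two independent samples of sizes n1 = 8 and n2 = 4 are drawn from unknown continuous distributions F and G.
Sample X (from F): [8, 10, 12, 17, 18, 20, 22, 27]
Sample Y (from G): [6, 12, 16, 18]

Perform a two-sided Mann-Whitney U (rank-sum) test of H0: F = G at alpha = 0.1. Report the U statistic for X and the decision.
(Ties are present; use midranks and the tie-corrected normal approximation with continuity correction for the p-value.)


Step 1: Combine and sort all 12 observations; assign midranks.
sorted (value, group): (6,Y), (8,X), (10,X), (12,X), (12,Y), (16,Y), (17,X), (18,X), (18,Y), (20,X), (22,X), (27,X)
ranks: 6->1, 8->2, 10->3, 12->4.5, 12->4.5, 16->6, 17->7, 18->8.5, 18->8.5, 20->10, 22->11, 27->12
Step 2: Rank sum for X: R1 = 2 + 3 + 4.5 + 7 + 8.5 + 10 + 11 + 12 = 58.
Step 3: U_X = R1 - n1(n1+1)/2 = 58 - 8*9/2 = 58 - 36 = 22.
       U_Y = n1*n2 - U_X = 32 - 22 = 10.
Step 4: Ties are present, so use the tie-corrected normal approximation (with continuity correction) for the p-value.
Step 5: p-value = 0.348547; compare to alpha = 0.1. fail to reject H0.

U_X = 22, p = 0.348547, fail to reject H0 at alpha = 0.1.


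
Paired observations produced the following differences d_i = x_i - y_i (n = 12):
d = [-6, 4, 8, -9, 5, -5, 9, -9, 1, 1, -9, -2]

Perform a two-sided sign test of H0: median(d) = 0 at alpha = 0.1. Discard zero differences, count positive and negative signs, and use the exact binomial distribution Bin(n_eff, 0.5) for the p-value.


Step 1: Discard zero differences. Original n = 12; n_eff = number of nonzero differences = 12.
Nonzero differences (with sign): -6, +4, +8, -9, +5, -5, +9, -9, +1, +1, -9, -2
Step 2: Count signs: positive = 6, negative = 6.
Step 3: Under H0: P(positive) = 0.5, so the number of positives S ~ Bin(12, 0.5).
Step 4: Two-sided exact p-value = sum of Bin(12,0.5) probabilities at or below the observed probability = 1.000000.
Step 5: alpha = 0.1. fail to reject H0.

n_eff = 12, pos = 6, neg = 6, p = 1.000000, fail to reject H0.


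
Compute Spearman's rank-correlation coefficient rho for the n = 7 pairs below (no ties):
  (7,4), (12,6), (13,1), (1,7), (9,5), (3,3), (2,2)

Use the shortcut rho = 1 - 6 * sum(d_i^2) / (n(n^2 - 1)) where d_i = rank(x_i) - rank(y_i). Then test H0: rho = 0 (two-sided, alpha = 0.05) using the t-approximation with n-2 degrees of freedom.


Step 1: Rank x and y separately (midranks; no ties here).
rank(x): 7->4, 12->6, 13->7, 1->1, 9->5, 3->3, 2->2
rank(y): 4->4, 6->6, 1->1, 7->7, 5->5, 3->3, 2->2
Step 2: d_i = R_x(i) - R_y(i); compute d_i^2.
  (4-4)^2=0, (6-6)^2=0, (7-1)^2=36, (1-7)^2=36, (5-5)^2=0, (3-3)^2=0, (2-2)^2=0
sum(d^2) = 72.
Step 3: rho = 1 - 6*72 / (7*(7^2 - 1)) = 1 - 432/336 = -0.285714.
Step 4: Under H0, t = rho * sqrt((n-2)/(1-rho^2)) = -0.6667 ~ t(5).
Step 5: Two-sided p-value from the t-distribution with 5 df = 0.534509.
Step 6: alpha = 0.05. fail to reject H0.

rho = -0.2857, p = 0.534509, fail to reject H0 at alpha = 0.05.


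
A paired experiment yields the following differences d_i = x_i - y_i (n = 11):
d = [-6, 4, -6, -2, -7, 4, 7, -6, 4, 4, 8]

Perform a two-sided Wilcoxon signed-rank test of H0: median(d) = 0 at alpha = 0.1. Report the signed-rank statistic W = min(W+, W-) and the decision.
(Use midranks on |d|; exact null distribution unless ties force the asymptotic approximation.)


Step 1: Drop any zero differences (none here) and take |d_i|.
|d| = [6, 4, 6, 2, 7, 4, 7, 6, 4, 4, 8]
Step 2: Midrank |d_i| (ties get averaged ranks).
ranks: |6|->7, |4|->3.5, |6|->7, |2|->1, |7|->9.5, |4|->3.5, |7|->9.5, |6|->7, |4|->3.5, |4|->3.5, |8|->11
Step 3: Attach original signs; sum ranks with positive sign and with negative sign.
W+ = 3.5 + 3.5 + 9.5 + 3.5 + 3.5 + 11 = 34.5
W- = 7 + 7 + 1 + 9.5 + 7 = 31.5
(Check: W+ + W- = 66 should equal n(n+1)/2 = 66.)
Step 4: Test statistic W = min(W+, W-) = 31.5.
Step 5: Ties in |d|, so use the tie-corrected normal approximation.
        E[W] = n(n+1)/4 = 11*12/4 = 33.
        Tie groups: |d|=4 (t=4), |d|=6 (t=3), |d|=7 (t=2); sum(t^3 - t) = 90.
        Var[W] = n(n+1)(2n+1)/24 - sum(t^3-t)/48 = 3036/24 - 90/48 = 124.625.
        z = (W - E[W]) / sqrt(Var[W]) = (31.5 - 33) / 11.1636 = -0.1344.
        Two-sided p = 2*Phi(z) = 0.893113.
Step 6: alpha = 0.1. fail to reject H0.

W+ = 34.5, W- = 31.5, W = min = 31.5, p = 0.893113, fail to reject H0.


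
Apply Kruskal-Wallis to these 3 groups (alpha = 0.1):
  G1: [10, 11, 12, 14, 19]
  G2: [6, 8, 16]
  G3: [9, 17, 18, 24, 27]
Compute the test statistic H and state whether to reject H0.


Step 1: Combine all N = 13 observations and assign midranks.
sorted (value, group, rank): (6,G2,1), (8,G2,2), (9,G3,3), (10,G1,4), (11,G1,5), (12,G1,6), (14,G1,7), (16,G2,8), (17,G3,9), (18,G3,10), (19,G1,11), (24,G3,12), (27,G3,13)
Step 2: Sum ranks within each group.
R_1 = 33 (n_1 = 5)
R_2 = 11 (n_2 = 3)
R_3 = 47 (n_3 = 5)
Step 3: H = 12/(N(N+1)) * sum(R_i^2/n_i) - 3(N+1)
     = 12/(13*14) * (33^2/5 + 11^2/3 + 47^2/5) - 3*14
     = 0.065934 * 699.933 - 42
     = 4.149451.
Step 4: No ties, so H is used without correction.
Step 5: Under H0, H ~ chi^2(2); p-value = 0.125591.
Step 6: alpha = 0.1. fail to reject H0.

H = 4.1495, df = 2, p = 0.125591, fail to reject H0.


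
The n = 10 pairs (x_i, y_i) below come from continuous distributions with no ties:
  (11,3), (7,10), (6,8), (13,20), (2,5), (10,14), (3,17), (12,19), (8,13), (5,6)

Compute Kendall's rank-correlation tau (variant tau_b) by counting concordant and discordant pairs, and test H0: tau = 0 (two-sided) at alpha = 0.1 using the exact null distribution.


Step 1: Enumerate the 45 unordered pairs (i,j) with i<j and classify each by sign(x_j-x_i) * sign(y_j-y_i).
  (1,2):dx=-4,dy=+7->D; (1,3):dx=-5,dy=+5->D; (1,4):dx=+2,dy=+17->C; (1,5):dx=-9,dy=+2->D
  (1,6):dx=-1,dy=+11->D; (1,7):dx=-8,dy=+14->D; (1,8):dx=+1,dy=+16->C; (1,9):dx=-3,dy=+10->D
  (1,10):dx=-6,dy=+3->D; (2,3):dx=-1,dy=-2->C; (2,4):dx=+6,dy=+10->C; (2,5):dx=-5,dy=-5->C
  (2,6):dx=+3,dy=+4->C; (2,7):dx=-4,dy=+7->D; (2,8):dx=+5,dy=+9->C; (2,9):dx=+1,dy=+3->C
  (2,10):dx=-2,dy=-4->C; (3,4):dx=+7,dy=+12->C; (3,5):dx=-4,dy=-3->C; (3,6):dx=+4,dy=+6->C
  (3,7):dx=-3,dy=+9->D; (3,8):dx=+6,dy=+11->C; (3,9):dx=+2,dy=+5->C; (3,10):dx=-1,dy=-2->C
  (4,5):dx=-11,dy=-15->C; (4,6):dx=-3,dy=-6->C; (4,7):dx=-10,dy=-3->C; (4,8):dx=-1,dy=-1->C
  (4,9):dx=-5,dy=-7->C; (4,10):dx=-8,dy=-14->C; (5,6):dx=+8,dy=+9->C; (5,7):dx=+1,dy=+12->C
  (5,8):dx=+10,dy=+14->C; (5,9):dx=+6,dy=+8->C; (5,10):dx=+3,dy=+1->C; (6,7):dx=-7,dy=+3->D
  (6,8):dx=+2,dy=+5->C; (6,9):dx=-2,dy=-1->C; (6,10):dx=-5,dy=-8->C; (7,8):dx=+9,dy=+2->C
  (7,9):dx=+5,dy=-4->D; (7,10):dx=+2,dy=-11->D; (8,9):dx=-4,dy=-6->C; (8,10):dx=-7,dy=-13->C
  (9,10):dx=-3,dy=-7->C
Step 2: C = 33, D = 12, total pairs = 45.
Step 3: tau = (C - D)/(n(n-1)/2) = (33 - 12)/45 = 0.466667.
Step 4: Exact two-sided p-value (enumerate n! = 3628800 permutations of y under H0): p = 0.072550.
Step 5: alpha = 0.1. reject H0.

tau_b = 0.4667 (C=33, D=12), p = 0.072550, reject H0.


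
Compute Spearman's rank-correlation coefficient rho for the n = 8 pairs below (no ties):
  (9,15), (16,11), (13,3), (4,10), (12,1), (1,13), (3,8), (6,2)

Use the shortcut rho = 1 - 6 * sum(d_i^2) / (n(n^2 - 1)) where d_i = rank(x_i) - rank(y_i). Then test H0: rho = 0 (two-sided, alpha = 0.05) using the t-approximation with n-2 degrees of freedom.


Step 1: Rank x and y separately (midranks; no ties here).
rank(x): 9->5, 16->8, 13->7, 4->3, 12->6, 1->1, 3->2, 6->4
rank(y): 15->8, 11->6, 3->3, 10->5, 1->1, 13->7, 8->4, 2->2
Step 2: d_i = R_x(i) - R_y(i); compute d_i^2.
  (5-8)^2=9, (8-6)^2=4, (7-3)^2=16, (3-5)^2=4, (6-1)^2=25, (1-7)^2=36, (2-4)^2=4, (4-2)^2=4
sum(d^2) = 102.
Step 3: rho = 1 - 6*102 / (8*(8^2 - 1)) = 1 - 612/504 = -0.214286.
Step 4: Under H0, t = rho * sqrt((n-2)/(1-rho^2)) = -0.5374 ~ t(6).
Step 5: Two-sided p-value from the t-distribution with 6 df = 0.610344.
Step 6: alpha = 0.05. fail to reject H0.

rho = -0.2143, p = 0.610344, fail to reject H0 at alpha = 0.05.


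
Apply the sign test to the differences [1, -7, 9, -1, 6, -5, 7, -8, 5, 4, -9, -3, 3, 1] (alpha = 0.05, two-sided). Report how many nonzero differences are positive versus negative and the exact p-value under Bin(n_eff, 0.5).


Step 1: Discard zero differences. Original n = 14; n_eff = number of nonzero differences = 14.
Nonzero differences (with sign): +1, -7, +9, -1, +6, -5, +7, -8, +5, +4, -9, -3, +3, +1
Step 2: Count signs: positive = 8, negative = 6.
Step 3: Under H0: P(positive) = 0.5, so the number of positives S ~ Bin(14, 0.5).
Step 4: Two-sided exact p-value = sum of Bin(14,0.5) probabilities at or below the observed probability = 0.790527.
Step 5: alpha = 0.05. fail to reject H0.

n_eff = 14, pos = 8, neg = 6, p = 0.790527, fail to reject H0.


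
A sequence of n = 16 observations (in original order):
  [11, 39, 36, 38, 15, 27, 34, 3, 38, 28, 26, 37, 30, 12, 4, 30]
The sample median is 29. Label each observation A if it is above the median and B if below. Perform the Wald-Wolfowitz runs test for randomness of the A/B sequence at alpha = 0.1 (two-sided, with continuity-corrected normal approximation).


Step 1: Compute median = 29; label A = above, B = below.
Labels in order: BAAABBABABBAABBA  (n_A = 8, n_B = 8)
Step 2: Count runs R = 10.
Step 3: Under H0 (random ordering), E[R] = 2*n_A*n_B/(n_A+n_B) + 1 = 2*8*8/16 + 1 = 9.0000.
        Var[R] = 2*n_A*n_B*(2*n_A*n_B - n_A - n_B) / ((n_A+n_B)^2 * (n_A+n_B-1)) = 14336/3840 = 3.7333.
        SD[R] = 1.9322.
Step 4: Continuity-corrected z = (R - 0.5 - E[R]) / SD[R] = (10 - 0.5 - 9.0000) / 1.9322 = 0.2588.
Step 5: Two-sided p-value via normal approximation = 2*(1 - Phi(|z|)) = 0.795809.
Step 6: alpha = 0.1. fail to reject H0.

R = 10, z = 0.2588, p = 0.795809, fail to reject H0.


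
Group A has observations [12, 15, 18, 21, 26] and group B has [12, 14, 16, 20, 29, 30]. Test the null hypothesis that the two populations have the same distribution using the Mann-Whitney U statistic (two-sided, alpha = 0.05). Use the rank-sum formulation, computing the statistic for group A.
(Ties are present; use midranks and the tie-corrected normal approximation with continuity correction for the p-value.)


Step 1: Combine and sort all 11 observations; assign midranks.
sorted (value, group): (12,X), (12,Y), (14,Y), (15,X), (16,Y), (18,X), (20,Y), (21,X), (26,X), (29,Y), (30,Y)
ranks: 12->1.5, 12->1.5, 14->3, 15->4, 16->5, 18->6, 20->7, 21->8, 26->9, 29->10, 30->11
Step 2: Rank sum for X: R1 = 1.5 + 4 + 6 + 8 + 9 = 28.5.
Step 3: U_X = R1 - n1(n1+1)/2 = 28.5 - 5*6/2 = 28.5 - 15 = 13.5.
       U_Y = n1*n2 - U_X = 30 - 13.5 = 16.5.
Step 4: Ties are present, so use the tie-corrected normal approximation (with continuity correction) for the p-value.
Step 5: p-value = 0.854805; compare to alpha = 0.05. fail to reject H0.

U_X = 13.5, p = 0.854805, fail to reject H0 at alpha = 0.05.


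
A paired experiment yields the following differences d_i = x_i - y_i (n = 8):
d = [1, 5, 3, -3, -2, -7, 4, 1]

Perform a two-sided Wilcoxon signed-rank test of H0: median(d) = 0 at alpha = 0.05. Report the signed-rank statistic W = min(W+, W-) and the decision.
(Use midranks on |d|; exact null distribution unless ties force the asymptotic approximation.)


Step 1: Drop any zero differences (none here) and take |d_i|.
|d| = [1, 5, 3, 3, 2, 7, 4, 1]
Step 2: Midrank |d_i| (ties get averaged ranks).
ranks: |1|->1.5, |5|->7, |3|->4.5, |3|->4.5, |2|->3, |7|->8, |4|->6, |1|->1.5
Step 3: Attach original signs; sum ranks with positive sign and with negative sign.
W+ = 1.5 + 7 + 4.5 + 6 + 1.5 = 20.5
W- = 4.5 + 3 + 8 = 15.5
(Check: W+ + W- = 36 should equal n(n+1)/2 = 36.)
Step 4: Test statistic W = min(W+, W-) = 15.5.
Step 5: Ties in |d|, so use the tie-corrected normal approximation.
        E[W] = n(n+1)/4 = 8*9/4 = 18.
        Tie groups: |d|=1 (t=2), |d|=3 (t=2); sum(t^3 - t) = 12.
        Var[W] = n(n+1)(2n+1)/24 - sum(t^3-t)/48 = 1224/24 - 12/48 = 50.75.
        z = (W - E[W]) / sqrt(Var[W]) = (15.5 - 18) / 7.1239 = -0.3509.
        Two-sided p = 2*Phi(z) = 0.725640.
Step 6: alpha = 0.05. fail to reject H0.

W+ = 20.5, W- = 15.5, W = min = 15.5, p = 0.725640, fail to reject H0.


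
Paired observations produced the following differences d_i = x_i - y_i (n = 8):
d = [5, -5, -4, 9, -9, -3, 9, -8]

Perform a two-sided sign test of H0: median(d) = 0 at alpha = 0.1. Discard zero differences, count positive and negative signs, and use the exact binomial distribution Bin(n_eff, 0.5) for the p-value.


Step 1: Discard zero differences. Original n = 8; n_eff = number of nonzero differences = 8.
Nonzero differences (with sign): +5, -5, -4, +9, -9, -3, +9, -8
Step 2: Count signs: positive = 3, negative = 5.
Step 3: Under H0: P(positive) = 0.5, so the number of positives S ~ Bin(8, 0.5).
Step 4: Two-sided exact p-value = sum of Bin(8,0.5) probabilities at or below the observed probability = 0.726562.
Step 5: alpha = 0.1. fail to reject H0.

n_eff = 8, pos = 3, neg = 5, p = 0.726562, fail to reject H0.


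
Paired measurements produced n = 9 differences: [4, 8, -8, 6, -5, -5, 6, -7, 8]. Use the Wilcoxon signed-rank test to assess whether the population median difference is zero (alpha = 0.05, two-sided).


Step 1: Drop any zero differences (none here) and take |d_i|.
|d| = [4, 8, 8, 6, 5, 5, 6, 7, 8]
Step 2: Midrank |d_i| (ties get averaged ranks).
ranks: |4|->1, |8|->8, |8|->8, |6|->4.5, |5|->2.5, |5|->2.5, |6|->4.5, |7|->6, |8|->8
Step 3: Attach original signs; sum ranks with positive sign and with negative sign.
W+ = 1 + 8 + 4.5 + 4.5 + 8 = 26
W- = 8 + 2.5 + 2.5 + 6 = 19
(Check: W+ + W- = 45 should equal n(n+1)/2 = 45.)
Step 4: Test statistic W = min(W+, W-) = 19.
Step 5: Ties in |d|, so use the tie-corrected normal approximation.
        E[W] = n(n+1)/4 = 9*10/4 = 22.5.
        Tie groups: |d|=5 (t=2), |d|=6 (t=2), |d|=8 (t=3); sum(t^3 - t) = 36.
        Var[W] = n(n+1)(2n+1)/24 - sum(t^3-t)/48 = 1710/24 - 36/48 = 70.5.
        z = (W - E[W]) / sqrt(Var[W]) = (19 - 22.5) / 8.3964 = -0.4168.
        Two-sided p = 2*Phi(z) = 0.676793.
Step 6: alpha = 0.05. fail to reject H0.

W+ = 26, W- = 19, W = min = 19, p = 0.676793, fail to reject H0.


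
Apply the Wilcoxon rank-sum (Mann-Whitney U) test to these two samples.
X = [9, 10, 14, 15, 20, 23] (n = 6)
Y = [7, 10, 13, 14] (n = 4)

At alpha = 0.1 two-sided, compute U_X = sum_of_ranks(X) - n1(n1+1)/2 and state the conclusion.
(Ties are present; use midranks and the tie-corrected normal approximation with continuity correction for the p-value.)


Step 1: Combine and sort all 10 observations; assign midranks.
sorted (value, group): (7,Y), (9,X), (10,X), (10,Y), (13,Y), (14,X), (14,Y), (15,X), (20,X), (23,X)
ranks: 7->1, 9->2, 10->3.5, 10->3.5, 13->5, 14->6.5, 14->6.5, 15->8, 20->9, 23->10
Step 2: Rank sum for X: R1 = 2 + 3.5 + 6.5 + 8 + 9 + 10 = 39.
Step 3: U_X = R1 - n1(n1+1)/2 = 39 - 6*7/2 = 39 - 21 = 18.
       U_Y = n1*n2 - U_X = 24 - 18 = 6.
Step 4: Ties are present, so use the tie-corrected normal approximation (with continuity correction) for the p-value.
Step 5: p-value = 0.238089; compare to alpha = 0.1. fail to reject H0.

U_X = 18, p = 0.238089, fail to reject H0 at alpha = 0.1.
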